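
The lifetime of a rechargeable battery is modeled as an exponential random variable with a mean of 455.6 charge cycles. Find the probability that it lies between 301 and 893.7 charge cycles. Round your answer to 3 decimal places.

The rate is λ = 1/455.6 = 0.00219491 per charge cycle.
P(301 < X < 893.7) = e^(−λ·301) − e^(−λ·893.7) = 0.51651 − 0.14063 ≈ 0.376.

0.376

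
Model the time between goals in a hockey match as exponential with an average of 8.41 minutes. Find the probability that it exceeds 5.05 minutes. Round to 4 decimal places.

The rate is λ = 1/8.41 = 0.118906 per minute.
P(X > 5.05) = e^(−λ·5.05) = e^(−0.60048) ≈ 0.5486.

0.5486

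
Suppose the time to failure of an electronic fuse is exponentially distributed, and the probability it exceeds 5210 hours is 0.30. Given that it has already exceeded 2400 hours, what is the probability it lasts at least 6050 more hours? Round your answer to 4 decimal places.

0.2471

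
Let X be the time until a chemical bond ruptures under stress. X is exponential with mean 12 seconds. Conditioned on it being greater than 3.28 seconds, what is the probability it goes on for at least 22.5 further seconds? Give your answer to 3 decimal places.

0.153

The rate is λ = 1/12 = 0.0833333 per second.
By the memoryless property, P(X > 3.28+22.5 | X > 3.28) = P(X > 22.5).
P(X > 22.5) = e^(−1.875) ≈ 0.153.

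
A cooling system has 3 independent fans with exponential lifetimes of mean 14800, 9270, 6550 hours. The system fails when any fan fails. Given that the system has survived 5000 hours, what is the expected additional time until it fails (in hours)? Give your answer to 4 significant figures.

3048

First-failure rate Σλ = 1/14800 + 1/9270 + 1/6550 = 0.000328114.
By memorylessness the expected residual is 1/Σλ = 3047.72 hours, regardless of the 5000 already elapsed.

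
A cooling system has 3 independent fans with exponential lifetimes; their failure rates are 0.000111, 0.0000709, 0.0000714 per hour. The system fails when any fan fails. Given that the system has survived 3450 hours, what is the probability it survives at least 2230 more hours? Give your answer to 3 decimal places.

0.568

Time to first failure ~ Exp(Σλ) with Σλ = 0.0002533.
By memorylessness, P(T > 3450+2230 | T > 3450) = P(T > 2230) = e^(−0.0002533·2230) ≈ 0.568.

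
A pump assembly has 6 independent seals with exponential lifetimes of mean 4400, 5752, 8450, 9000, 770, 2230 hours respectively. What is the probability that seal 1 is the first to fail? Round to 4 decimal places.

0.0956

Rates: λ_i = 1/mean_i → 0.000227273, 0.000173853, 0.000118343, 0.000111111, 0.0012987, 0.00044843; Σλ = 0.00237771.
P(seal 1 first) = λ_1/Σλ = 0.000227273/0.00237771 ≈ 0.0956.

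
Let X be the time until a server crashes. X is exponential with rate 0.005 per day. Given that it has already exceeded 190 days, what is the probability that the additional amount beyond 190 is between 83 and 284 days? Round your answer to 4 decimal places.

Memoryless: the residual past 190 is again Exp(λ).
P(83 < residual < 284) = e^(−λ·83) − e^(−λ·284) = 0.66034 − 0.24171 ≈ 0.4186.

0.4186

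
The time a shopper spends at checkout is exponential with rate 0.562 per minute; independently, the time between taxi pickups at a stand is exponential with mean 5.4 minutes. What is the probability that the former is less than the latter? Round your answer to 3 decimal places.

0.752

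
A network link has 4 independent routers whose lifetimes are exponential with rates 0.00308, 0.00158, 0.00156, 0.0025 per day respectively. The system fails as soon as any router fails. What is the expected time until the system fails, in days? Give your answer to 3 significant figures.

115

The time to first failure is exponential with rate Σλ = 0.00308 + 0.00158 + 0.00156 + 0.0025 = 0.00872.
E[min] = 1/Σλ = 1/0.00872 = 114.679 days.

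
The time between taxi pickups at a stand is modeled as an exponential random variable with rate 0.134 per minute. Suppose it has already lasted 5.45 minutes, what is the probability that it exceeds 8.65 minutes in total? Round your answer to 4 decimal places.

By the memoryless property, P(X > 5.45+3.2 | X > 5.45) = P(X > 3.2).
P(X > 3.2) = e^(−0.4288) ≈ 0.6513.

0.6513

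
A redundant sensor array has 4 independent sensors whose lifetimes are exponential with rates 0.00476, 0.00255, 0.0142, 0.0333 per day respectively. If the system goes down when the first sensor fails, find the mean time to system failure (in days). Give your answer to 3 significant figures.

The time to first failure is exponential with rate Σλ = 0.00476 + 0.00255 + 0.0142 + 0.0333 = 0.05481.
E[min] = 1/Σλ = 1/0.05481 = 18.2448 days.

18.2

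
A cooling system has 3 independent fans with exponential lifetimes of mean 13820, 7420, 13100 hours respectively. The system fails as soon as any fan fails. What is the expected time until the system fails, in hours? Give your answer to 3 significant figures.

3530

The first failure time is exponential with rate Σλ_i = 1/13820 + 1/7420 + 1/13100 = 0.000283466 per hour.
E[min] = 1/Σλ = 1/0.000283466 = 3527.76 hours.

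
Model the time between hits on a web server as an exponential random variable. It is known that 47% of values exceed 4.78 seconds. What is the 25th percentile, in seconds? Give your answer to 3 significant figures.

e^(−λ·4.78) = 0.47 ⇒ λ = −ln(0.47)/4.78 = 0.157955.
25th percentile: 1 − e^(−λt) = 0.25, t = −ln(0.75)/λ = 1.8213 seconds.

1.82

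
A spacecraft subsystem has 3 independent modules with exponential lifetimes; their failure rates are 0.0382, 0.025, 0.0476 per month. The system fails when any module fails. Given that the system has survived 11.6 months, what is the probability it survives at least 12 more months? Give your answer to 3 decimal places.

Time to first failure ~ Exp(Σλ) with Σλ = 0.1108.
By memorylessness, P(T > 11.6+12 | T > 11.6) = P(T > 12) = e^(−0.1108·12) ≈ 0.265.

0.265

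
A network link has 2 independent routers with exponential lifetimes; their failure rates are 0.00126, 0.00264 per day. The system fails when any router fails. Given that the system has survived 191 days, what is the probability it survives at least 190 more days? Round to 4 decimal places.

Time to first failure ~ Exp(Σλ) with Σλ = 0.0039.
By memorylessness, P(T > 191+190 | T > 191) = P(T > 190) = e^(−0.0039·190) ≈ 0.4766.

0.4766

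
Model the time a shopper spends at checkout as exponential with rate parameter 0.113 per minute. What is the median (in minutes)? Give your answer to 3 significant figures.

6.13

Set 1 − e^(−λt) = 0.5, so t = −ln(0.5)/λ = 0.69315/0.113 ≈ 6.13405 minutes.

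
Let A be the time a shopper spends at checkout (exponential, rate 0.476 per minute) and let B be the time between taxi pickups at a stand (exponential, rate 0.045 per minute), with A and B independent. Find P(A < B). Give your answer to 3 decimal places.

λ_1 = 0.476, λ_2 = 0.045.
For independent exponentials, P(A < B) = λ_1/(λ_1+λ_2) = 0.476/0.521 ≈ 0.914.

0.914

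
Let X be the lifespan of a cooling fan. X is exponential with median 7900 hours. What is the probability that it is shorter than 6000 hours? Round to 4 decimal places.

For an exponential, median = ln(2)/λ, so λ = ln 2 / 7900 = 0.0000877401 per hour.
P(X ≤ 6000) = 1 − e^(−λ·6000) = 1 − e^(−0.52644) ≈ 0.4093.

0.4093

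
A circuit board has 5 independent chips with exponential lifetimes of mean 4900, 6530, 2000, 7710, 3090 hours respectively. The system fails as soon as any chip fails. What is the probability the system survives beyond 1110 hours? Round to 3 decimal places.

0.233

The first failure time is exponential with rate Σλ_i = 1/4900 + 1/6530 + 1/2000 + 1/7710 + 1/3090 = 0.00131055 per hour.
P(min > 1110) = e^(−0.00131055·1110) = e^(−1.4547) ≈ 0.233.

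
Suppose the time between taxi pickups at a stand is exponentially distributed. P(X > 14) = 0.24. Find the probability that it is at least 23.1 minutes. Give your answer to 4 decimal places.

e^(−λ·14) = 0.24 ⇒ λ = −ln(0.24)/14 = 0.101937.
P(X > 23.1) = e^(−0.101937·23.1) = e^(−2.3547) ≈ 0.0949.

0.0949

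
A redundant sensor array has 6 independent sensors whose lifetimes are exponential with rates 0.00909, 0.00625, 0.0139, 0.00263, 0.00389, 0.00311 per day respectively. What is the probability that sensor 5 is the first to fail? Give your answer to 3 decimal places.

The time to first failure is exponential with rate Σλ = 0.00909 + 0.00625 + 0.0139 + 0.00263 + 0.00389 + 0.00311 = 0.03887.
P(sensor 5 first) = λ_5/Σλ = 0.00389/0.03887 ≈ 0.100.

0.100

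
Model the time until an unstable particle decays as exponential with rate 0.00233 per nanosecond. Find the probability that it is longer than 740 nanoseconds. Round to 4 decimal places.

0.1783

P(X > 740) = e^(−λ·740) = e^(−1.7242) ≈ 0.1783.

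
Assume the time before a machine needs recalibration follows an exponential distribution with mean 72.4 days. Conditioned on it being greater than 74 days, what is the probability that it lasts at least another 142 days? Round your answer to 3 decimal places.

The rate is λ = 1/72.4 = 0.0138122 per day.
P(X > s+t | X > s) = e^(−λ(s+t))/e^(−λs) = e^(−λt), independent of s = 74.
P(X > 142) = e^(−1.9613) ≈ 0.141.

0.141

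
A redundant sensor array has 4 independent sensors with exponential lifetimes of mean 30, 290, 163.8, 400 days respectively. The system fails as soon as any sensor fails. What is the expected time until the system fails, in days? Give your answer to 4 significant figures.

The first failure time is exponential with rate Σλ_i = 1/30 + 1/290 + 1/163.8 + 1/400 = 0.0453866 per day.
E[min] = 1/Σλ = 1/0.0453866 = 22.0329 days.

22.03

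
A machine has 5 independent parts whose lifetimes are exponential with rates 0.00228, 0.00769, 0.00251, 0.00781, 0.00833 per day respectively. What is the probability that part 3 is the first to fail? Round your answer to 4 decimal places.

The time to first failure is exponential with rate Σλ = 0.00228 + 0.00769 + 0.00251 + 0.00781 + 0.00833 = 0.02862.
P(part 3 first) = λ_3/Σλ = 0.00251/0.02862 ≈ 0.0877.

0.0877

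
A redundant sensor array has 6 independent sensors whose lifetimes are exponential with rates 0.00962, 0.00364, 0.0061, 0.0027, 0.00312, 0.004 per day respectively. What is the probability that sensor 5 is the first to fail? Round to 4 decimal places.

The time to first failure is exponential with rate Σλ = 0.00962 + 0.00364 + 0.0061 + 0.0027 + 0.00312 + 0.004 = 0.02918.
P(sensor 5 first) = λ_5/Σλ = 0.00312/0.02918 ≈ 0.1069.

0.1069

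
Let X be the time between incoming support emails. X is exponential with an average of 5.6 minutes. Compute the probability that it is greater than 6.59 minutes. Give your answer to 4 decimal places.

The rate is λ = 1/5.6 = 0.178571 per minute.
P(X > 6.59) = e^(−λ·6.59) = e^(−1.1768) ≈ 0.3083.

0.3083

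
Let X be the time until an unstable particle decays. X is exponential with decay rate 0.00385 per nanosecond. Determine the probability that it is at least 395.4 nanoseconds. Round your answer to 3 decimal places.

0.218

P(X > 395.4) = e^(−λ·395.4) = e^(−1.5223) ≈ 0.218.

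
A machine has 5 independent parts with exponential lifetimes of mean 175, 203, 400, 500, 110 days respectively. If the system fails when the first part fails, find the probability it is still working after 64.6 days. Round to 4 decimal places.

The first failure time is exponential with rate Σλ_i = 1/175 + 1/203 + 1/400 + 1/500 + 1/110 = 0.0242313 per day.
P(min > 64.6) = e^(−0.0242313·64.6) = e^(−1.5653) ≈ 0.2090.

0.2090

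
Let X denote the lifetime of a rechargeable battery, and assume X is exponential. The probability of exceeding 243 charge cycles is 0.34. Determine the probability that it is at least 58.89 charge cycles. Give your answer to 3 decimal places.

e^(−λ·243) = 0.34 ⇒ λ = −ln(0.34)/243 = 0.00443955.
P(X > 58.89) = e^(−0.00443955·58.89) = e^(−0.26144) ≈ 0.770.

0.770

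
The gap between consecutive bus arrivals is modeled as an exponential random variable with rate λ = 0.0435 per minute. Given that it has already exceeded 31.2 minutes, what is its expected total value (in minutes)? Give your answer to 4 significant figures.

54.19

By memorylessness, E[X | X > 31.2] = 31.2 + 1/λ = 31.2 + 22.9885 = 54.1885 minutes.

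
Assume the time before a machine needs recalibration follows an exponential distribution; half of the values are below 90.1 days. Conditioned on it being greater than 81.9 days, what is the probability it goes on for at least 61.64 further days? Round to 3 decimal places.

For an exponential, median = ln(2)/λ, so λ = ln 2 / 90.1 = 0.00769309 per day.
The exponential is memoryless, so the remaining time is again Exp(λ): the condition X > 81.9 is irrelevant.
P(X > 61.64) = e^(−0.4742) ≈ 0.622.

0.622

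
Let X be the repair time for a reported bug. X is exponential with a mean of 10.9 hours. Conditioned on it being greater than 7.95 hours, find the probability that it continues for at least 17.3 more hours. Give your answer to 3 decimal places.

0.205

The rate is λ = 1/10.9 = 0.0917431 per hour.
The exponential is memoryless, so the remaining time is again Exp(λ): the condition X > 7.95 is irrelevant.
P(X > 17.3) = e^(−1.5872) ≈ 0.205.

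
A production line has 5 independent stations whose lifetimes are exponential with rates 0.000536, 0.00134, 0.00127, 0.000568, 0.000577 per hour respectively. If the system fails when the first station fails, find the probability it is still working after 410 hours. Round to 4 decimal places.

0.1722

The time to first failure is exponential with rate Σλ = 0.000536 + 0.00134 + 0.00127 + 0.000568 + 0.000577 = 0.004291.
P(min > 410) = e^(−0.004291·410) = e^(−1.7593) ≈ 0.1722.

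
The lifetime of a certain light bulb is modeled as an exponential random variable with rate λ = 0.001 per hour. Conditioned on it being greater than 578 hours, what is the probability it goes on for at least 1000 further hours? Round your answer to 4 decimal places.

0.3679

P(X > s+t | X > s) = e^(−λ(s+t))/e^(−λs) = e^(−λt), independent of s = 578.
P(X > 1000) = e^(−1) ≈ 0.3679.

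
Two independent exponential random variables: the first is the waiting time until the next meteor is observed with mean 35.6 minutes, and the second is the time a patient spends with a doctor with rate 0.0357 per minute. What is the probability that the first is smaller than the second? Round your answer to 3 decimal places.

λ_1 = 1/35.6 = 0.0280899, λ_2 = 0.0357.
For independent exponentials, P(the first < the second) = λ_1/(λ_1+λ_2) = 0.0280899/0.0637899 ≈ 0.440.

0.440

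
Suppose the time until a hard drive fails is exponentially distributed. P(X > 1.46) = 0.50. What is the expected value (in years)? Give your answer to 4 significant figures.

2.106

e^(−λ·1.46) = 0.50 ⇒ λ = −ln(0.50)/1.46 = 0.474758.
Mean = 1/λ = 2.10633 years.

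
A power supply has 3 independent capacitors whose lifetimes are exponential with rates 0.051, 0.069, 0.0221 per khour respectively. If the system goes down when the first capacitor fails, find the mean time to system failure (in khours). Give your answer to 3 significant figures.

7.04

The time to first failure is exponential with rate Σλ = 0.051 + 0.069 + 0.0221 = 0.1421.
E[min] = 1/Σλ = 1/0.1421 = 7.0373 khours.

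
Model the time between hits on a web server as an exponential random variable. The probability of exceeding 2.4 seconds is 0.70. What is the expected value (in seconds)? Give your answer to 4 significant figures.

e^(−λ·2.4) = 0.70 ⇒ λ = −ln(0.70)/2.4 = 0.148615.
Mean = 1/λ = 6.72882 seconds.

6.729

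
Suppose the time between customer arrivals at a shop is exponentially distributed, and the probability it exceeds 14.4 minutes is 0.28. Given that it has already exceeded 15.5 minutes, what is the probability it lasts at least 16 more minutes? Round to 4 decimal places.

0.2431

From e^(−λ·14.4) = 0.28, λ = −ln(0.28)/14.4 = 0.0884004.
Memoryless: P(X > 15.5+16 | X > 15.5) = P(X > 16) = e^(−0.0884004·16) ≈ 0.2431.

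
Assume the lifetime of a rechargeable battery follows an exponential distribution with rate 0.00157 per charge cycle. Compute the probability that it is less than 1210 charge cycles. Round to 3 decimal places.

P(X ≤ 1210) = 1 − e^(−λ·1210) = 1 − e^(−1.8997) ≈ 0.850.

0.850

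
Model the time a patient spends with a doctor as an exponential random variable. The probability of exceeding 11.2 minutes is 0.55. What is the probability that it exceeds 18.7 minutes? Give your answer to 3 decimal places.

e^(−λ·11.2) = 0.55 ⇒ λ = −ln(0.55)/11.2 = 0.0533783.
P(X > 18.7) = e^(−0.0533783·18.7) = e^(−0.99817) ≈ 0.369.

0.369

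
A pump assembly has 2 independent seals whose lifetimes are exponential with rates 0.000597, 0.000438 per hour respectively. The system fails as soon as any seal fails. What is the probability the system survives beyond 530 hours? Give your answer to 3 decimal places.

The time to first failure is exponential with rate Σλ = 0.000597 + 0.000438 = 0.001035.
P(min > 530) = e^(−0.001035·530) = e^(−0.54855) ≈ 0.578.

0.578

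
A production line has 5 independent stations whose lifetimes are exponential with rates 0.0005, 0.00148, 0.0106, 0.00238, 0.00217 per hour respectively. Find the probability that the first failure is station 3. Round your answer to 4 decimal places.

0.6188

The time to first failure is exponential with rate Σλ = 0.0005 + 0.00148 + 0.0106 + 0.00238 + 0.00217 = 0.01713.
P(station 3 first) = λ_3/Σλ = 0.0106/0.01713 ≈ 0.6188.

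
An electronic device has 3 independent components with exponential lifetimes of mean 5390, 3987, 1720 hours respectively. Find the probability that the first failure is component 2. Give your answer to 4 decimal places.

Rates: λ_i = 1/mean_i → 0.000185529, 0.000250815, 0.000581395; Σλ = 0.00101774.
P(component 2 first) = λ_2/Σλ = 0.000250815/0.00101774 ≈ 0.2464.

0.2464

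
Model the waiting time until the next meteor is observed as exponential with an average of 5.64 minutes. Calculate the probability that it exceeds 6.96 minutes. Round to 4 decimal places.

The rate is λ = 1/5.64 = 0.177305 per minute.
P(X > 6.96) = e^(−λ·6.96) = e^(−1.234) ≈ 0.2911.

0.2911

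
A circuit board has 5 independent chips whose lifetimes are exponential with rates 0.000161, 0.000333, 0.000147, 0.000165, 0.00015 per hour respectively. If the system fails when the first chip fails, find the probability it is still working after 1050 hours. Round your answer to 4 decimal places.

The time to first failure is exponential with rate Σλ = 0.000161 + 0.000333 + 0.000147 + 0.000165 + 0.00015 = 0.000956.
P(min > 1050) = e^(−0.000956·1050) = e^(−1.0038) ≈ 0.3665.

0.3665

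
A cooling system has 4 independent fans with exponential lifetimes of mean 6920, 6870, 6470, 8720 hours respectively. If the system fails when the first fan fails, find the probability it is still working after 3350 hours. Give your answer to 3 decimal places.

The first failure time is exponential with rate Σλ_i = 1/6920 + 1/6870 + 1/6470 + 1/8720 = 0.000559307 per hour.
P(min > 3350) = e^(−0.000559307·3350) = e^(−1.8737) ≈ 0.154.

0.154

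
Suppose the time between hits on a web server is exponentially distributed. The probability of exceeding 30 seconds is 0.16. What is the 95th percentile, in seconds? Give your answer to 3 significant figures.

e^(−λ·30) = 0.16 ⇒ λ = −ln(0.16)/30 = 0.061086.
95th percentile: 1 − e^(−λt) = 0.95, t = −ln(0.05)/λ = 49.0412 seconds.

49.0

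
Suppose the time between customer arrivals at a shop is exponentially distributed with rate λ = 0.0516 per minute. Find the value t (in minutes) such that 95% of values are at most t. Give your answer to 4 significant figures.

Set 1 − e^(−λt) = 0.95, so t = −ln(0.05)/λ = 2.9957/0.0516 ≈ 58.0568 minutes.

58.06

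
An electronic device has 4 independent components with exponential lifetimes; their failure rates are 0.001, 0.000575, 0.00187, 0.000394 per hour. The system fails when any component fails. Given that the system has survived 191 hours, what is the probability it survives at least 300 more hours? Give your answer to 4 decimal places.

0.3161

Time to first failure ~ Exp(Σλ) with Σλ = 0.003839.
By memorylessness, P(T > 191+300 | T > 191) = P(T > 300) = e^(−0.003839·300) ≈ 0.3161.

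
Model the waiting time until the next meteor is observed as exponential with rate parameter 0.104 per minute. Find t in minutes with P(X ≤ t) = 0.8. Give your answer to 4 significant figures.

Set 1 − e^(−λt) = 0.8, so t = −ln(0.2)/λ = 1.6094/0.104 ≈ 15.4754 minutes.

15.48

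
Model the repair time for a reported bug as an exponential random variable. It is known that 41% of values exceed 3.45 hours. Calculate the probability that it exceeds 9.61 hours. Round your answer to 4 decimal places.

0.0834

e^(−λ·3.45) = 0.41 ⇒ λ = −ln(0.41)/3.45 = 0.258434.
P(X > 9.61) = e^(−0.258434·9.61) = e^(−2.4836) ≈ 0.0834.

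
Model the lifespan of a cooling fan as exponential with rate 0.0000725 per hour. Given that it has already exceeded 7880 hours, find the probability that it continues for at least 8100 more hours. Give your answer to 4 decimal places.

By the memoryless property, P(X > 7880+8100 | X > 7880) = P(X > 8100).
P(X > 8100) = e^(−0.58725) ≈ 0.5559.

0.5559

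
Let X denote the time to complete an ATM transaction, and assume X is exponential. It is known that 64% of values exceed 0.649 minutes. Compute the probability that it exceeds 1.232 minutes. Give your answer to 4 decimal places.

0.4286

e^(−λ·0.649) = 0.64 ⇒ λ = −ln(0.64)/0.649 = 0.687653.
P(X > 1.232) = e^(−0.687653·1.232) = e^(−0.84719) ≈ 0.4286.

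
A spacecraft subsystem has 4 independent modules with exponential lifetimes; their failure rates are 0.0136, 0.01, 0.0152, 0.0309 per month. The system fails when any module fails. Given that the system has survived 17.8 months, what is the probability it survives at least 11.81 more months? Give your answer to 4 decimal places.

0.4390

Time to first failure ~ Exp(Σλ) with Σλ = 0.0697.
By memorylessness, P(T > 17.8+11.81 | T > 17.8) = P(T > 11.81) = e^(−0.0697·11.81) ≈ 0.4390.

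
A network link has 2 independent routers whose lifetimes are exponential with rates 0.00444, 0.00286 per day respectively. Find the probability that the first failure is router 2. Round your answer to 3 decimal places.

0.392

The time to first failure is exponential with rate Σλ = 0.00444 + 0.00286 = 0.0073.
P(router 2 first) = λ_2/Σλ = 0.00286/0.0073 ≈ 0.392.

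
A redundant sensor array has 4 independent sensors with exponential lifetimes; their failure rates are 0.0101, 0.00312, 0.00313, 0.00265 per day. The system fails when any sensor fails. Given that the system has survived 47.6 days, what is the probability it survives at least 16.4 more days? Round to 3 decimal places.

Time to first failure ~ Exp(Σλ) with Σλ = 0.019.
By memorylessness, P(T > 47.6+16.4 | T > 47.6) = P(T > 16.4) = e^(−0.019·16.4) ≈ 0.732.

0.732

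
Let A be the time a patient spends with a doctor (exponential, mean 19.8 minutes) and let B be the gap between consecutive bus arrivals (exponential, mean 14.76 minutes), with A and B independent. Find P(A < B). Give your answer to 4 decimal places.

0.4271

λ_1 = 1/19.8 = 0.0505051, λ_2 = 1/14.76 = 0.0677507.
For independent exponentials, P(A < B) = λ_1/(λ_1+λ_2) = 0.0505051/0.118256 ≈ 0.4271.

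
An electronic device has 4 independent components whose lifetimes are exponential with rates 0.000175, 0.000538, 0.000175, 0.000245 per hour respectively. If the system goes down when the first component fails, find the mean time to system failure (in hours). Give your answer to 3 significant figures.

The time to first failure is exponential with rate Σλ = 0.000175 + 0.000538 + 0.000175 + 0.000245 = 0.001133.
E[min] = 1/Σλ = 1/0.001133 = 882.613 hours.

883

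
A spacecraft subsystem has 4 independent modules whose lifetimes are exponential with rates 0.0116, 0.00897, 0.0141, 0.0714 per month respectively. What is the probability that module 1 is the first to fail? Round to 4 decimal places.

The time to first failure is exponential with rate Σλ = 0.0116 + 0.00897 + 0.0141 + 0.0714 = 0.10607.
P(module 1 first) = λ_1/Σλ = 0.0116/0.10607 ≈ 0.1094.

0.1094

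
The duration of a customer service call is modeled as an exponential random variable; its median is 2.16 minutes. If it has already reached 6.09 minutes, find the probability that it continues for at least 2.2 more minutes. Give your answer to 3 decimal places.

0.494

For an exponential, median = ln(2)/λ, so λ = ln 2 / 2.16 = 0.320901 per minute.
P(X > s+t | X > s) = e^(−λ(s+t))/e^(−λs) = e^(−λt), independent of s = 6.09.
P(X > 2.2) = e^(−0.70598) ≈ 0.494.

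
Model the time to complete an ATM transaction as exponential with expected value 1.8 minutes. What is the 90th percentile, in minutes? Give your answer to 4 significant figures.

4.145

The rate is λ = 1/1.8 = 0.555556 per minute.
Set 1 − e^(−λt) = 0.9, so t = −ln(0.1)/λ = 2.3026/0.555556 ≈ 4.14465 minutes.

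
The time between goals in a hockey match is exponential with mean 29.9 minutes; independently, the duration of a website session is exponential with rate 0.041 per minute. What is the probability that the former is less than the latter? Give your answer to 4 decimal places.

0.4493

λ_1 = 1/29.9 = 0.0334448, λ_2 = 0.041.
For independent exponentials, P(the former < the latter) = λ_1/(λ_1+λ_2) = 0.0334448/0.0744448 ≈ 0.4493.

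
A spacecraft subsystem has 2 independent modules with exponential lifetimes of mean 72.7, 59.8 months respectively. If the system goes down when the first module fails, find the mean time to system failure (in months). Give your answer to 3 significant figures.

The first failure time is exponential with rate Σλ_i = 1/72.7 + 1/59.8 = 0.0304776 per month.
E[min] = 1/Σλ = 1/0.0304776 = 32.811 months.

32.8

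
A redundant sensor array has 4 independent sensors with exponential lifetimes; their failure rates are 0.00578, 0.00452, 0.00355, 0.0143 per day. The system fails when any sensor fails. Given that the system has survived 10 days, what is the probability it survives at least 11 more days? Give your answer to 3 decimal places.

0.734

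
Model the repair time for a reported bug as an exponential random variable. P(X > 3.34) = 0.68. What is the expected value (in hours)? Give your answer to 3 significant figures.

8.66

e^(−λ·3.34) = 0.68 ⇒ λ = −ln(0.68)/3.34 = 0.115468.
Mean = 1/λ = 8.66042 hours.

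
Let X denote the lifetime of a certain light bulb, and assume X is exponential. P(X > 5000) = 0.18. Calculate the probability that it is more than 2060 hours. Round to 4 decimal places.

e^(−λ·5000) = 0.18 ⇒ λ = −ln(0.18)/5000 = 0.00034296.
P(X > 2060) = e^(−0.00034296·2060) = e^(−0.7065) ≈ 0.4934.

0.4934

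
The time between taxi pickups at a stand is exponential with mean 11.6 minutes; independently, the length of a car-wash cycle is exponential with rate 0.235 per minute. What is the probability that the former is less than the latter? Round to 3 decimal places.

λ_1 = 1/11.6 = 0.0862069, λ_2 = 0.235.
For independent exponentials, P(the former < the latter) = λ_1/(λ_1+λ_2) = 0.0862069/0.321207 ≈ 0.268.

0.268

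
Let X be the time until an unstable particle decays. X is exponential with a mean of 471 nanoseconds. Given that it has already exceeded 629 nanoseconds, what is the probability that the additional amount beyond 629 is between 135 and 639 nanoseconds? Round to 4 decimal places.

The rate is λ = 1/471 = 0.00212314 per nanosecond.
Memoryless: the residual past 629 is again Exp(λ).
P(135 < residual < 639) = e^(−λ·135) − e^(−λ·639) = 0.75079 − 0.25751 ≈ 0.4933.

0.4933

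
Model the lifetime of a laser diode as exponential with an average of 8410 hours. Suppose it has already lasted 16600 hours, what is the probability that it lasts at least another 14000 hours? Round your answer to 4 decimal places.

0.1893

The rate is λ = 1/8410 = 0.000118906 per hour.
By the memoryless property, P(X > 16600+14000 | X > 16600) = P(X > 14000).
P(X > 14000) = e^(−1.6647) ≈ 0.1893.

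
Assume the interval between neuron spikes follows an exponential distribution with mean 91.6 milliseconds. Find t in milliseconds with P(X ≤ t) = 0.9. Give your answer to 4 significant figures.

The rate is λ = 1/91.6 = 0.010917 per millisecond.
Set 1 − e^(−λt) = 0.9, so t = −ln(0.1)/λ = 2.3026/0.010917 ≈ 210.917 milliseconds.

210.9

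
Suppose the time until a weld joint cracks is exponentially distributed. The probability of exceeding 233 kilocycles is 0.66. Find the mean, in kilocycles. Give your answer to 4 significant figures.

e^(−λ·233) = 0.66 ⇒ λ = −ln(0.66)/233 = 0.00178333.
Mean = 1/λ = 560.749 kilocycles.

560.7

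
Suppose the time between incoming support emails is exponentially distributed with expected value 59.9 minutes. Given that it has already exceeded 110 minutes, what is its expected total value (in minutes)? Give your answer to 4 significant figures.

169.9

The rate is λ = 1/59.9 = 0.0166945 per minute.
By memorylessness, E[X | X > 110] = 110 + 1/λ = 110 + 59.9 = 169.9 minutes.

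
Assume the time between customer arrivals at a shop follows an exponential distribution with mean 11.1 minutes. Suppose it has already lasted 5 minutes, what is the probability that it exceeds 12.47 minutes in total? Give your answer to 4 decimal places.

The rate is λ = 1/11.1 = 0.0900901 per minute.
P(X > s+t | X > s) = e^(−λ(s+t))/e^(−λs) = e^(−λt), independent of s = 5.
P(X > 7.47) = e^(−0.67297) ≈ 0.5102.

0.5102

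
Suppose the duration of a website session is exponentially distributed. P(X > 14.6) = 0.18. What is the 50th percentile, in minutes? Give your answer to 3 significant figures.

5.90

e^(−λ·14.6) = 0.18 ⇒ λ = −ln(0.18)/14.6 = 0.117452.
50th percentile: 1 − e^(−λt) = 0.5, t = −ln(0.5)/λ = 5.90154 minutes.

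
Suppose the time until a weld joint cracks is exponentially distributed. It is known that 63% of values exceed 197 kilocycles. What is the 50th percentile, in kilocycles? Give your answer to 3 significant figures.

296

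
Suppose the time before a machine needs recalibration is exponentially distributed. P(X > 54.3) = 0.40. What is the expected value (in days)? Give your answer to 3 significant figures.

59.3

e^(−λ·54.3) = 0.40 ⇒ λ = −ln(0.40)/54.3 = 0.0168746.
Mean = 1/λ = 59.2607 days.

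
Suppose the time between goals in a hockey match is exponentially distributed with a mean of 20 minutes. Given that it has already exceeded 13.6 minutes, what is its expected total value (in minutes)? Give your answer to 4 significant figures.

The rate is λ = 1/20 = 0.05 per minute.
By memorylessness, E[X | X > 13.6] = 13.6 + 1/λ = 13.6 + 20 = 33.6 minutes.

33.60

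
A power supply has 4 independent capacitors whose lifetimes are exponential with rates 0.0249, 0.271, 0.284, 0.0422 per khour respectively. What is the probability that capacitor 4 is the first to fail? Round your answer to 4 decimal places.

0.0678

The time to first failure is exponential with rate Σλ = 0.0249 + 0.271 + 0.284 + 0.0422 = 0.6221.
P(capacitor 4 first) = λ_4/Σλ = 0.0422/0.6221 ≈ 0.0678.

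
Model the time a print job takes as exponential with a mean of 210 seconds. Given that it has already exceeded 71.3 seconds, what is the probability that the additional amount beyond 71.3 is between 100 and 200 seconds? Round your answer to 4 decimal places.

The rate is λ = 1/210 = 0.0047619 per second.
Memoryless: the residual past 71.3 is again Exp(λ).
P(100 < residual < 200) = e^(−λ·100) − e^(−λ·200) = 0.62115 − 0.38582 ≈ 0.2353.

0.2353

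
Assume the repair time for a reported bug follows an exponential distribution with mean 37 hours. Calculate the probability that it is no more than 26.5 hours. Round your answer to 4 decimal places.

0.5114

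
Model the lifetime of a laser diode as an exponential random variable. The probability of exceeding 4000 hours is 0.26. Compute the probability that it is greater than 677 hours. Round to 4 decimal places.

0.7961

e^(−λ·4000) = 0.26 ⇒ λ = −ln(0.26)/4000 = 0.000336768.
P(X > 677) = e^(−0.000336768·677) = e^(−0.22799) ≈ 0.7961.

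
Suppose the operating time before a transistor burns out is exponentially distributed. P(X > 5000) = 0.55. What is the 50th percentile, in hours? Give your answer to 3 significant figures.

5800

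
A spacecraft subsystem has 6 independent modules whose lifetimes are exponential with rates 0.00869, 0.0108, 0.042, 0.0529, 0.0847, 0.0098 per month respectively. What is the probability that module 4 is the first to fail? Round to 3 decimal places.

0.253

The time to first failure is exponential with rate Σλ = 0.00869 + 0.0108 + 0.042 + 0.0529 + 0.0847 + 0.0098 = 0.20889.
P(module 4 first) = λ_4/Σλ = 0.0529/0.20889 ≈ 0.253.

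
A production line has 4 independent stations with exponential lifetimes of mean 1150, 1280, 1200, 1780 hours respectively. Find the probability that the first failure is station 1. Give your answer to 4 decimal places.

0.2855

Rates: λ_i = 1/mean_i → 0.000869565, 0.00078125, 0.000833333, 0.000561798; Σλ = 0.00304595.
P(station 1 first) = λ_1/Σλ = 0.000869565/0.00304595 ≈ 0.2855.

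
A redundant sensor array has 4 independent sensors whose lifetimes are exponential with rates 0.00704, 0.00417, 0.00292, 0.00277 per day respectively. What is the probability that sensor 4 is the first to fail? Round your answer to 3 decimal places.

The time to first failure is exponential with rate Σλ = 0.00704 + 0.00417 + 0.00292 + 0.00277 = 0.0169.
P(sensor 4 first) = λ_4/Σλ = 0.00277/0.0169 ≈ 0.164.

0.164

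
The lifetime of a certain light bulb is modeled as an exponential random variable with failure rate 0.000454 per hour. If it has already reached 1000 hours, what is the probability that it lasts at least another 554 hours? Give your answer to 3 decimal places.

P(X > s+t | X > s) = e^(−λ(s+t))/e^(−λs) = e^(−λt), independent of s = 1000.
P(X > 554) = e^(−0.25152) ≈ 0.778.

0.778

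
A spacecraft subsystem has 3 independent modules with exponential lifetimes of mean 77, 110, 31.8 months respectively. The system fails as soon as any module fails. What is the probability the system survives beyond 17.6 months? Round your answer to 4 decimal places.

0.3898

The first failure time is exponential with rate Σλ_i = 1/77 + 1/110 + 1/31.8 = 0.0535245 per month.
P(min > 17.6) = e^(−0.0535245·17.6) = e^(−0.94203) ≈ 0.3898.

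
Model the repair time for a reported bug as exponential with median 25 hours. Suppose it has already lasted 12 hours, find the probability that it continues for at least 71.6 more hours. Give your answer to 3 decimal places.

For an exponential, median = ln(2)/λ, so λ = ln 2 / 25 = 0.0277259 per hour.
P(X > s+t | X > s) = e^(−λ(s+t))/e^(−λs) = e^(−λt), independent of s = 12.
P(X > 71.6) = e^(−1.9852) ≈ 0.137.

0.137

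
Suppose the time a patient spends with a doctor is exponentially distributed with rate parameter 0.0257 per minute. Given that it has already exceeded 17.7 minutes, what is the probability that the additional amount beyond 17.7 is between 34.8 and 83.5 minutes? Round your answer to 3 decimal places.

0.292

Memoryless: the residual past 17.7 is again Exp(λ).
P(34.8 < residual < 83.5) = e^(−λ·34.8) − e^(−λ·83.5) = 0.40887 − 0.11696 ≈ 0.292.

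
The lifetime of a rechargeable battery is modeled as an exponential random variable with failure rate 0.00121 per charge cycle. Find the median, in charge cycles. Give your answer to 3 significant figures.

Set 1 − e^(−λt) = 0.5, so t = −ln(0.5)/λ = 0.69315/0.00121 ≈ 572.849 charge cycles.

573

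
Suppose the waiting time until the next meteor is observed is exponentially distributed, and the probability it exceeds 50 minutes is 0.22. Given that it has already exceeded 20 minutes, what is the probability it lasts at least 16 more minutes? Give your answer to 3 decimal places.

0.616

From e^(−λ·50) = 0.22, λ = −ln(0.22)/50 = 0.0302826.
Memoryless: P(X > 20+16 | X > 20) = P(X > 16) = e^(−0.0302826·16) ≈ 0.616.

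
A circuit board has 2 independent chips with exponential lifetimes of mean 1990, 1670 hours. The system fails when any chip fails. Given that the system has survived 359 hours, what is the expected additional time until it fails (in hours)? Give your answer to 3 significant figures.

First-failure rate Σλ = 1/1990 + 1/1670 = 0.00110131.
By memorylessness the expected residual is 1/Σλ = 908.005 hours, regardless of the 359 already elapsed.

908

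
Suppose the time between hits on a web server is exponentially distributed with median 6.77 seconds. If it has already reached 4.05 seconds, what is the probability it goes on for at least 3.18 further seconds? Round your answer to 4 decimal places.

0.7221

For an exponential, median = ln(2)/λ, so λ = ln 2 / 6.77 = 0.102385 per second.
P(X > s+t | X > s) = e^(−λ(s+t))/e^(−λs) = e^(−λt), independent of s = 4.05.
P(X > 3.18) = e^(−0.32558) ≈ 0.7221.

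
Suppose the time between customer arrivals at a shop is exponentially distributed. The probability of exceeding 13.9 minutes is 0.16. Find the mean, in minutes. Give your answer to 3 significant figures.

7.58

e^(−λ·13.9) = 0.16 ⇒ λ = −ln(0.16)/13.9 = 0.13184.
Mean = 1/λ = 7.58493 minutes.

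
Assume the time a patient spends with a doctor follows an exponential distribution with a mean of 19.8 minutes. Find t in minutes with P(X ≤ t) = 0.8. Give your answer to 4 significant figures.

31.87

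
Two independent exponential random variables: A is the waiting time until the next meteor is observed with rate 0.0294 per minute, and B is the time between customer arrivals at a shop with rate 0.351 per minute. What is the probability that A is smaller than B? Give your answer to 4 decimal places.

λ_1 = 0.0294, λ_2 = 0.351.
For independent exponentials, P(A < B) = λ_1/(λ_1+λ_2) = 0.0294/0.3804 ≈ 0.0773.

0.0773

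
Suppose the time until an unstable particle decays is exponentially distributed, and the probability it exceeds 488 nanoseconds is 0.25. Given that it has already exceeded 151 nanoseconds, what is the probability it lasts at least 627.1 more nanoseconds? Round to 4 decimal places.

From e^(−λ·488) = 0.25, λ = −ln(0.25)/488 = 0.00284077.
Memoryless: P(X > 151+627.1 | X > 151) = P(X > 627.1) = e^(−0.00284077·627.1) ≈ 0.1684.

0.1684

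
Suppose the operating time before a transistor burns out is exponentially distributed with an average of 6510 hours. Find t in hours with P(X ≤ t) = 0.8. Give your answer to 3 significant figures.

The rate is λ = 1/6510 = 0.00015361 per hour.
Set 1 − e^(−λt) = 0.8, so t = −ln(0.2)/λ = 1.6094/0.00015361 ≈ 10477.4 hours.

10500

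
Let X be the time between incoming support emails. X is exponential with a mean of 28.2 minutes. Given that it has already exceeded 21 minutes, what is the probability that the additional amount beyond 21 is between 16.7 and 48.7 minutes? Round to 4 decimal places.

The rate is λ = 1/28.2 = 0.035461 per minute.
Memoryless: the residual past 21 is again Exp(λ).
P(16.7 < residual < 48.7) = e^(−λ·16.7) − e^(−λ·48.7) = 0.55311 − 0.17783 ≈ 0.3753.

0.3753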